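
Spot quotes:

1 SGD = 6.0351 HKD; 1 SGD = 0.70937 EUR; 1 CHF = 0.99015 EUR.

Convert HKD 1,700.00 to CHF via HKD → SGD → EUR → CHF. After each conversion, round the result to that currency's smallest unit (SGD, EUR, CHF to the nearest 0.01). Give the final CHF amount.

HKD 1,700.00 ÷ 6.0351 = SGD 281.69
SGD 281.69 × 0.70937 = EUR 199.82
EUR 199.82 ÷ 0.99015 = CHF 201.81

CHF 201.81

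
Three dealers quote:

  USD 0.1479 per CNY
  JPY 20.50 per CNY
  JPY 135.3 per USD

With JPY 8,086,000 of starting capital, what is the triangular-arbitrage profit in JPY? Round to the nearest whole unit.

Profit: JPY 197,648

Profitable loop is JPY → USD → CNY → JPY:
JPY 8,086,000 ÷ 135.3 = USD 59,763.49
USD 59,763.49 ÷ 0.1479 = CNY 404,080.38
CNY 404,080.38 × 20.50 = JPY 8,283,648
Profit = JPY 8,283,648 − JPY 8,086,000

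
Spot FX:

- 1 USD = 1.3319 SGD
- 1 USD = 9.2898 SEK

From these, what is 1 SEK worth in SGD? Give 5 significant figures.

1 SEK ÷ 9.2898 = 0.107645 USD
0.107645 USD × 1.3319 = 0.143372 SGD

SEK/SGD = 0.14337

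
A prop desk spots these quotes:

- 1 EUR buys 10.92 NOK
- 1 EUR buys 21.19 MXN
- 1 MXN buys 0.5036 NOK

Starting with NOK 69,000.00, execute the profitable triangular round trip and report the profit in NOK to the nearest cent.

Profit: NOK 1,608.19

Profitable loop is NOK → MXN → EUR → NOK:
NOK 69,000.00 ÷ 0.5036 = MXN 137,013.50
MXN 137,013.50 ÷ 21.19 = EUR 6,465.95
EUR 6,465.95 × 10.92 = NOK 70,608.19
Profit = NOK 70,608.19 − NOK 69,000.00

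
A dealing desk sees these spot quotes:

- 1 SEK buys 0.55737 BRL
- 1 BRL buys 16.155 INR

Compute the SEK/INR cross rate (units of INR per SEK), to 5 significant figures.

1 SEK × 0.55737 = 0.55737 BRL
0.55737 BRL × 16.155 = 9.00431 INR

SEK/INR = 9.0043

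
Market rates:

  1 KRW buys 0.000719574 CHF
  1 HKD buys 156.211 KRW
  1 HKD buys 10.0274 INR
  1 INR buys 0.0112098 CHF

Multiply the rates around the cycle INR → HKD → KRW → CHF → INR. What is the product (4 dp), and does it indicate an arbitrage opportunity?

Around INR → HKD → KRW → CHF → INR: 1 ÷ 10.0274 × 156.211 × 0.000719574 ÷ 0.0112098 = 1.000002
Product ≈ 1 (deviation 0.000%, within rounding noise).

1.0000 (no arbitrage)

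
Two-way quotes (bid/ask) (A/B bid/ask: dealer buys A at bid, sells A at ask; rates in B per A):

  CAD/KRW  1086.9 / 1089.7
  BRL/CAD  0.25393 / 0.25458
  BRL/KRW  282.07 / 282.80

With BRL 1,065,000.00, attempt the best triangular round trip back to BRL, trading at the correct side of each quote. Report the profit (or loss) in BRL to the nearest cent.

Net profit: BRL 17,867.38

Best loop BRL → KRW → CAD → BRL:
BRL 1,065,000.00 × 282.07 (sell BRL at bid) = KRW 300,404,550
KRW 300,404,550 ÷ 1089.7 (buy CAD at ask) = CAD 275,676.38
CAD 275,676.38 ÷ 0.25458 (buy BRL at ask) = BRL 1,082,867.38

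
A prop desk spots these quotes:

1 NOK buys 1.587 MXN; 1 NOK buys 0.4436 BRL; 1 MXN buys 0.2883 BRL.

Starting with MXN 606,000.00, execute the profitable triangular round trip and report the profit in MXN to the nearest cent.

Profitable loop is MXN → BRL → NOK → MXN:
MXN 606,000.00 × 0.2883 = BRL 174,709.80
BRL 174,709.80 ÷ 0.4436 = NOK 393,845.36
NOK 393,845.36 × 1.587 = MXN 625,032.58
Profit = MXN 625,032.58 − MXN 606,000.00

Profit: MXN 19,032.58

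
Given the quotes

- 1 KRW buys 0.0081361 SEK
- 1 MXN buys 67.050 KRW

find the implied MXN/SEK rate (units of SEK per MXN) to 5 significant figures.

MXN/SEK = 0.54553

1 MXN × 67.050 = 67.05 KRW
67.05 KRW × 0.0081361 = 0.545526 SEK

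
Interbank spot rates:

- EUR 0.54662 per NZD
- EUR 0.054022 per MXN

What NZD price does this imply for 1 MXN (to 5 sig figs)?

1 MXN × 0.054022 = 0.054022 EUR
0.054022 EUR ÷ 0.54662 = 0.0988292 NZD

MXN/NZD = 0.098829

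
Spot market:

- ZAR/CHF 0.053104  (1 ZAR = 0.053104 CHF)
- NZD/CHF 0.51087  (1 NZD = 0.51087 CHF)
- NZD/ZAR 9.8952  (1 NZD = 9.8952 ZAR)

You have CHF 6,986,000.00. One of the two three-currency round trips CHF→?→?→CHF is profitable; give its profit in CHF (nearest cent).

Profit: CHF 199,715.07

Profitable loop is CHF → NZD → ZAR → CHF:
CHF 6,986,000.00 ÷ 0.51087 = NZD 13,674,711.77
NZD 13,674,711.77 × 9.8952 = ZAR 135,314,007.87
ZAR 135,314,007.87 × 0.053104 = CHF 7,185,715.07
Profit = CHF 7,185,715.07 − CHF 6,986,000.00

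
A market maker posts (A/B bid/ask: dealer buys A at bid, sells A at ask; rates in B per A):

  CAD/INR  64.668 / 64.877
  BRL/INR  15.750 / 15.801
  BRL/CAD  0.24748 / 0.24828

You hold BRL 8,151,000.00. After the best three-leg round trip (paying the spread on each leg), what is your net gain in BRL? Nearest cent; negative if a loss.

Best loop BRL → CAD → INR → BRL:
BRL 8,151,000.00 × 0.24748 (sell BRL at bid) = CAD 2,017,209.48
CAD 2,017,209.48 × 64.668 (sell CAD at bid) = INR 130,448,902.65
INR 130,448,902.65 ÷ 15.801 (buy BRL at ask) = BRL 8,255,737.15

Net profit: BRL 104,737.15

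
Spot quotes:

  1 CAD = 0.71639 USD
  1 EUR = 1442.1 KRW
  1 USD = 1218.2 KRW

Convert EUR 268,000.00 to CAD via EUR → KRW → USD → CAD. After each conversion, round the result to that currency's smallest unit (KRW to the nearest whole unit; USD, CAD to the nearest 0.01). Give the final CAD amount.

CAD 442,855.51

EUR 268,000.00 × 1442.1 = KRW 386,482,800
KRW 386,482,800 ÷ 1218.2 = USD 317,257.26
USD 317,257.26 ÷ 0.71639 = CAD 442,855.51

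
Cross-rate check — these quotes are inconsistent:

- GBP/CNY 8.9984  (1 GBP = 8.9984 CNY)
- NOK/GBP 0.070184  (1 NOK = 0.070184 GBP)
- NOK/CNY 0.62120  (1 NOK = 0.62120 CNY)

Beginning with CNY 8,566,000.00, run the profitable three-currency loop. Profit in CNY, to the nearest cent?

Profitable loop is CNY → NOK → GBP → CNY:
CNY 8,566,000.00 ÷ 0.62120 = NOK 13,789,439.79
NOK 13,789,439.79 × 0.070184 = GBP 967,798.04
GBP 967,798.04 × 8.9984 = CNY 8,708,633.91
Profit = CNY 8,708,633.91 − CNY 8,566,000.00

Profit: CNY 142,633.91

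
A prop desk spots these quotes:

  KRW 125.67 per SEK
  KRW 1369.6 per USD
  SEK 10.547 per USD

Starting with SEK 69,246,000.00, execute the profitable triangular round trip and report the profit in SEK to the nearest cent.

Profit: SEK 2,307,005.03

Profitable loop is SEK → USD → KRW → SEK:
SEK 69,246,000.00 ÷ 10.547 = USD 6,565,468.85
USD 6,565,468.85 × 1369.6 = KRW 8,992,066,142
KRW 8,992,066,142 ÷ 125.67 = SEK 71,553,005.03
Profit = SEK 71,553,005.03 − SEK 69,246,000.00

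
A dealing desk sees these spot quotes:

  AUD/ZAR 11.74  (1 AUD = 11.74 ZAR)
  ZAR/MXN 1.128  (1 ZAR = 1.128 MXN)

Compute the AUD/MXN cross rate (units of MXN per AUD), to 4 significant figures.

1 AUD × 11.74 = 11.74 ZAR
11.74 ZAR × 1.128 = 13.2427 MXN

AUD/MXN = 13.24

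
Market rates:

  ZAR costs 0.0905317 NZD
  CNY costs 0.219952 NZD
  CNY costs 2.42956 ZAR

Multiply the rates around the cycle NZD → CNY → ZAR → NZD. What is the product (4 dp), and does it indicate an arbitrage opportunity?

Around NZD → CNY → ZAR → NZD: 1 ÷ 0.219952 × 2.42956 × 0.0905317 = 1.000001
Product ≈ 1 (deviation 0.000%, within rounding noise).

1.0000 (no arbitrage)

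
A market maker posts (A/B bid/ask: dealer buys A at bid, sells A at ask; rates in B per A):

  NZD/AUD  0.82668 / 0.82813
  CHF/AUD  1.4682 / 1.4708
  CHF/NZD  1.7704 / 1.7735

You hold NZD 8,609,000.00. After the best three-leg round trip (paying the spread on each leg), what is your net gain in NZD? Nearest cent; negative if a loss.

Net result: NZD -2,863.76 (no profitable arbitrage after spreads)

Best loop NZD → CHF → AUD → NZD:
NZD 8,609,000.00 ÷ 1.7735 (buy CHF at ask) = CHF 4,854,243.02
CHF 4,854,243.02 × 1.4682 (sell CHF at bid) = AUD 7,126,999.61
AUD 7,126,999.61 ÷ 0.82813 (buy NZD at ask) = NZD 8,606,136.24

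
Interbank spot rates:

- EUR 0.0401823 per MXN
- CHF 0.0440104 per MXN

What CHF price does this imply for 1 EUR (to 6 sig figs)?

EUR/CHF = 1.09527

1 EUR ÷ 0.0401823 = 24.8866 MXN
24.8866 MXN × 0.0440104 = 1.09527 CHF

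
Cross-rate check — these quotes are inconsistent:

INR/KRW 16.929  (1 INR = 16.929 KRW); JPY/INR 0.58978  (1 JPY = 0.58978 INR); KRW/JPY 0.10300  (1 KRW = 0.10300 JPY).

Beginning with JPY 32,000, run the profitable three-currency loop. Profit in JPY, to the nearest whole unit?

Profitable loop is JPY → INR → KRW → JPY:
JPY 32,000 × 0.58978 = INR 18,872.96
INR 18,872.96 × 16.929 = KRW 319,500
KRW 319,500 × 0.10300 = JPY 32,909
Profit = JPY 32,909 − JPY 32,000

Profit: JPY 909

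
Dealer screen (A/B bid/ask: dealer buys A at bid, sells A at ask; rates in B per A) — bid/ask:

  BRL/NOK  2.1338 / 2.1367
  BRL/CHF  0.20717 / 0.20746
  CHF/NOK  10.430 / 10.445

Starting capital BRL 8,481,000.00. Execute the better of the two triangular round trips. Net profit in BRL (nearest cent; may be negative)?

Net profit: BRL 95,590.76

Best loop BRL → CHF → NOK → BRL:
BRL 8,481,000.00 × 0.20717 (sell BRL at bid) = CHF 1,757,008.77
CHF 1,757,008.77 × 10.430 (sell CHF at bid) = NOK 18,325,601.47
NOK 18,325,601.47 ÷ 2.1367 (buy BRL at ask) = BRL 8,576,590.76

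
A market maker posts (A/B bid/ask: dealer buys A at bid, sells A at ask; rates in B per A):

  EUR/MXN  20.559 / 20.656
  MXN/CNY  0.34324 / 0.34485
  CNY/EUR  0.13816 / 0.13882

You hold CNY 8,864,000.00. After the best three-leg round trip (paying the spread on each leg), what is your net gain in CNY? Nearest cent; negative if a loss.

Best loop CNY → MXN → EUR → CNY:
CNY 8,864,000.00 ÷ 0.34485 (buy MXN at ask) = MXN 25,703,929.24
MXN 25,703,929.24 ÷ 20.656 (buy EUR at ask) = EUR 1,244,380.77
EUR 1,244,380.77 ÷ 0.13882 (buy CNY at ask) = CNY 8,963,987.70

Net profit: CNY 99,987.70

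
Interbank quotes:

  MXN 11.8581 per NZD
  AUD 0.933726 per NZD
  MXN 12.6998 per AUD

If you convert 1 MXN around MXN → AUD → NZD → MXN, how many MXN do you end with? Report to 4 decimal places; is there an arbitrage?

1.0000 (no arbitrage)

Around MXN → AUD → NZD → MXN: 1 ÷ 12.6998 ÷ 0.933726 × 11.8581 = 0.999997
Product ≈ 1 (deviation 0.000%, within rounding noise).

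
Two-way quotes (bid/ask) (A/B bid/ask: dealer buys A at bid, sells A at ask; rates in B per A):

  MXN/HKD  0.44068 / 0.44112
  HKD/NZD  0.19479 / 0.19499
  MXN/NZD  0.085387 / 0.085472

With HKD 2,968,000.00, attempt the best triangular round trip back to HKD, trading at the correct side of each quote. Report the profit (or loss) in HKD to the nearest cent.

Net profit: HKD 12,780.72

Best loop HKD → NZD → MXN → HKD:
HKD 2,968,000.00 × 0.19479 (sell HKD at bid) = NZD 578,136.72
NZD 578,136.72 ÷ 0.085472 (buy MXN at ask) = MXN 6,764,048.11
MXN 6,764,048.11 × 0.44068 (sell MXN at bid) = HKD 2,980,780.72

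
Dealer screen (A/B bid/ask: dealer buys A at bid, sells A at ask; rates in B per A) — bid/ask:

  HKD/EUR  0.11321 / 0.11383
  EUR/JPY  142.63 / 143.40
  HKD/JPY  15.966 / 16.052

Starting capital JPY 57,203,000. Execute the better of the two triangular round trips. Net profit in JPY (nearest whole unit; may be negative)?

Net profit: JPY 339,050

Best loop JPY → HKD → EUR → JPY:
JPY 57,203,000 ÷ 16.052 (buy HKD at ask) = HKD 3,563,605.78
HKD 3,563,605.78 × 0.11321 (sell HKD at bid) = EUR 403,435.81
EUR 403,435.81 × 142.63 (sell EUR at bid) = JPY 57,542,050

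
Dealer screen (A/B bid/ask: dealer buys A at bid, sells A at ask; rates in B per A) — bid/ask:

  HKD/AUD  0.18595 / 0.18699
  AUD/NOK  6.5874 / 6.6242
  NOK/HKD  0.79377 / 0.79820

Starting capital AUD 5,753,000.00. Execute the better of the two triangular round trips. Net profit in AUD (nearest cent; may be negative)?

Net profit: AUD 65,765.20

Best loop AUD → HKD → NOK → AUD:
AUD 5,753,000.00 ÷ 0.18699 (buy HKD at ask) = HKD 30,766,351.14
HKD 30,766,351.14 ÷ 0.79820 (buy NOK at ask) = NOK 38,544,664.42
NOK 38,544,664.42 ÷ 6.6242 (buy AUD at ask) = AUD 5,818,765.20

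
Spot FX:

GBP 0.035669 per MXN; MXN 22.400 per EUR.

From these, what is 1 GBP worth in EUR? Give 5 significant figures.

GBP/EUR = 1.2516

1 GBP ÷ 0.035669 = 28.0355 MXN
28.0355 MXN ÷ 22.400 = 1.25159 EUR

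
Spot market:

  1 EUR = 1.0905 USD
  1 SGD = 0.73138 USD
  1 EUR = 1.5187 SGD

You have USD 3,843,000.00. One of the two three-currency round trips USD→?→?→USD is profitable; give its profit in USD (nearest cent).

Profit: USD 71,351.19

Profitable loop is USD → EUR → SGD → USD:
USD 3,843,000.00 ÷ 1.0905 = EUR 3,524,071.53
EUR 3,524,071.53 × 1.5187 = SGD 5,352,007.43
SGD 5,352,007.43 × 0.73138 = USD 3,914,351.19
Profit = USD 3,914,351.19 − USD 3,843,000.00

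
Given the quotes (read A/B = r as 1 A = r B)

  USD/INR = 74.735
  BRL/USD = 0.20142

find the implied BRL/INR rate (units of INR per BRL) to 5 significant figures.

1 BRL × 0.20142 = 0.20142 USD
0.20142 USD × 74.735 = 15.0531 INR

BRL/INR = 15.053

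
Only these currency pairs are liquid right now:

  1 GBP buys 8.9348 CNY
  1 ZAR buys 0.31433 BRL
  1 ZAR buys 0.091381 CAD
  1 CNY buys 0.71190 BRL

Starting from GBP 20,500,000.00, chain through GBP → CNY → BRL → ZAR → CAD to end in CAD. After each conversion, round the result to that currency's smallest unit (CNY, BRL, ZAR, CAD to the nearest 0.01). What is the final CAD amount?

CAD 37,907,728.66

GBP 20,500,000.00 × 8.9348 = CNY 183,163,400.00
CNY 183,163,400.00 × 0.71190 = BRL 130,394,024.46
BRL 130,394,024.46 ÷ 0.31433 = ZAR 414,831,624.28
ZAR 414,831,624.28 × 0.091381 = CAD 37,907,728.66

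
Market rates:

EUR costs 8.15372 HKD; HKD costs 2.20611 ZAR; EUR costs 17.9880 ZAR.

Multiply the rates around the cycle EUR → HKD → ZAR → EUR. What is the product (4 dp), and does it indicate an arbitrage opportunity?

Around EUR → HKD → ZAR → EUR: 1 × 8.15372 × 2.20611 ÷ 17.9880 = 1.000000
Product ≈ 1 (deviation 0.000%, within rounding noise).

1.0000 (no arbitrage)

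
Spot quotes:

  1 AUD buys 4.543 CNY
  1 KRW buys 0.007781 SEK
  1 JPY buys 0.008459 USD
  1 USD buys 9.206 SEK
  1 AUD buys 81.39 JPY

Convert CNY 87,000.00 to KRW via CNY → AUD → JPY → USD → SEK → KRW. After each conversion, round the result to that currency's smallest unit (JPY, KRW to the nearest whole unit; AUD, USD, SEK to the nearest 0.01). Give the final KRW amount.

CNY 87,000.00 ÷ 4.543 = AUD 19,150.34
AUD 19,150.34 × 81.39 = JPY 1,558,646
JPY 1,558,646 × 0.008459 = USD 13,184.59
USD 13,184.59 × 9.206 = SEK 121,377.34
SEK 121,377.34 ÷ 0.007781 = KRW 15,599,195

KRW 15,599,195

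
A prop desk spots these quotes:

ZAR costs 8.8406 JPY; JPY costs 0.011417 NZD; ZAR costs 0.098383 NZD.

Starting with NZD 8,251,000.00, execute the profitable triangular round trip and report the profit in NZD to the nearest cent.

Profitable loop is NZD → ZAR → JPY → NZD:
NZD 8,251,000.00 ÷ 0.098383 = ZAR 83,866,115.08
ZAR 83,866,115.08 × 8.8406 = JPY 741,426,777
JPY 741,426,777 × 0.011417 = NZD 8,464,869.51
Profit = NZD 8,464,869.51 − NZD 8,251,000.00

Profit: NZD 213,869.51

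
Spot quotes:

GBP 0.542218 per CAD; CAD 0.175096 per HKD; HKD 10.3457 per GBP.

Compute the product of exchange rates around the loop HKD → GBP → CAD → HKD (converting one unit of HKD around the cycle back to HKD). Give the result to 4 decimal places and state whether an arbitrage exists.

1.0181 (arbitrage exists)

Around HKD → GBP → CAD → HKD: 1 ÷ 10.3457 ÷ 0.542218 ÷ 0.175096 = 1.018099
Product > 1; profitable direction is HKD → GBP → CAD → HKD.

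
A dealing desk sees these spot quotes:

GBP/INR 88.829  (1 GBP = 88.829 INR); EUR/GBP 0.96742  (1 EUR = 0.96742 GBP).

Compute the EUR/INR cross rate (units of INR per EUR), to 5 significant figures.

EUR/INR = 85.935

1 EUR × 0.96742 = 0.96742 GBP
0.96742 GBP × 88.829 = 85.935 INR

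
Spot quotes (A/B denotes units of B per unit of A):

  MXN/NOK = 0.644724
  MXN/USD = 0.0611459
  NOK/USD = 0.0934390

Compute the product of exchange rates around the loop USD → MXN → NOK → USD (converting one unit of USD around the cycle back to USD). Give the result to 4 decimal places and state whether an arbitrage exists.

0.9852 (arbitrage exists)

Around USD → MXN → NOK → USD: 1 ÷ 0.0611459 × 0.644724 × 0.0934390 = 0.985223
Product < 1; profitable direction is USD → NOK → MXN → USD.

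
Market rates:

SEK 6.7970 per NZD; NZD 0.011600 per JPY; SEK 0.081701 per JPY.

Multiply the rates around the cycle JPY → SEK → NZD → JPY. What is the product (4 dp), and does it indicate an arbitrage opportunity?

Around JPY → SEK → NZD → JPY: 1 × 0.081701 ÷ 6.7970 ÷ 0.011600 = 1.036220
Product > 1; profitable direction is JPY → SEK → NZD → JPY.

1.0362 (arbitrage exists)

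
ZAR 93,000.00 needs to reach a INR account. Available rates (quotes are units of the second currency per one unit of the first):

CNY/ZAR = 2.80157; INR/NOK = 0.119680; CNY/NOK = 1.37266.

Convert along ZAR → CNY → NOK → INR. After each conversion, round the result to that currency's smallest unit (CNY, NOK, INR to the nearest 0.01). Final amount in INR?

ZAR 93,000.00 ÷ 2.80157 = CNY 33,195.67
CNY 33,195.67 × 1.37266 = NOK 45,566.37
NOK 45,566.37 ÷ 0.119680 = INR 380,735.04

INR 380,735.04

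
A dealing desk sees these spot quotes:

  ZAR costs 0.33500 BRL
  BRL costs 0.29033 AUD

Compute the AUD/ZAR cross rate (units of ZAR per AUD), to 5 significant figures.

AUD/ZAR = 10.282

1 AUD ÷ 0.29033 = 3.44436 BRL
3.44436 BRL ÷ 0.33500 = 10.2817 ZAR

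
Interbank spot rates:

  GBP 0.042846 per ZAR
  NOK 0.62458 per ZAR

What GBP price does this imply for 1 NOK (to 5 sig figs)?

NOK/GBP = 0.068600

1 NOK ÷ 0.62458 = 1.60108 ZAR
1.60108 ZAR × 0.042846 = 0.0685997 GBP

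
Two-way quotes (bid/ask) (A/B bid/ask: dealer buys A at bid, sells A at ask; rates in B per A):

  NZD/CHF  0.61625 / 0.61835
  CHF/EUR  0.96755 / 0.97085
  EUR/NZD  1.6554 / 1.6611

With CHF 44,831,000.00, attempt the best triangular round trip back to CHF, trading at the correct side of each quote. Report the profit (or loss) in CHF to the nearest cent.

Net profit: CHF 125,878.38

Best loop CHF → NZD → EUR → CHF:
CHF 44,831,000.00 ÷ 0.61835 (buy NZD at ask) = NZD 72,501,010.75
NZD 72,501,010.75 ÷ 1.6611 (buy EUR at ask) = EUR 43,646,385.38
EUR 43,646,385.38 ÷ 0.97085 (buy CHF at ask) = CHF 44,956,878.38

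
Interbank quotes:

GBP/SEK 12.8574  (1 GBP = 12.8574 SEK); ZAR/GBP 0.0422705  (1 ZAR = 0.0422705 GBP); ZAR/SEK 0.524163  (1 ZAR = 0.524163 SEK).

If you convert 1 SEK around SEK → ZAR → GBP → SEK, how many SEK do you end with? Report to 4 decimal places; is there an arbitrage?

1.0369 (arbitrage exists)

Around SEK → ZAR → GBP → SEK: 1 ÷ 0.524163 × 0.0422705 × 12.8574 = 1.036870
Product > 1; profitable direction is SEK → ZAR → GBP → SEK.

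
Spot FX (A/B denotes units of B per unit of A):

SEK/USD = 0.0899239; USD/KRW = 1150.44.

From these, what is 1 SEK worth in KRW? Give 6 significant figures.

SEK/KRW = 103.452

1 SEK × 0.0899239 = 0.0899239 USD
0.0899239 USD × 1150.44 = 103.452 KRW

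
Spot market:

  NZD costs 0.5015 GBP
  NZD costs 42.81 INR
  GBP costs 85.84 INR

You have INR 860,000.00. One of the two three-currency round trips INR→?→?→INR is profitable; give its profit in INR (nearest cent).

Profitable loop is INR → NZD → GBP → INR:
INR 860,000.00 ÷ 42.81 = NZD 20,088.76
NZD 20,088.76 × 0.5015 = GBP 10,074.52
GBP 10,074.52 × 85.84 = INR 864,796.39
Profit = INR 864,796.39 − INR 860,000.00

Profit: INR 4,796.39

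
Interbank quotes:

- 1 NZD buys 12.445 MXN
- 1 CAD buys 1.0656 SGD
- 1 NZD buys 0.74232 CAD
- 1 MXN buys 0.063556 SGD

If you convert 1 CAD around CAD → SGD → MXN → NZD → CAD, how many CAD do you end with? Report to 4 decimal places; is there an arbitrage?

Around CAD → SGD → MXN → NZD → CAD: 1 × 1.0656 ÷ 0.063556 ÷ 12.445 × 0.74232 = 1.000078
Product ≈ 1 (deviation 0.008%, within rounding noise).

1.0001 (no arbitrage)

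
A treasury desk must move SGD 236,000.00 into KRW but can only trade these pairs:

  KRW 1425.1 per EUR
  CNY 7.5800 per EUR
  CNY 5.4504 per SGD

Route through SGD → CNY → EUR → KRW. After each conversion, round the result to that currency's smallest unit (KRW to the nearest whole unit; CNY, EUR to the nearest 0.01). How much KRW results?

KRW 241,833,527

SGD 236,000.00 × 5.4504 = CNY 1,286,294.40
CNY 1,286,294.40 ÷ 7.5800 = EUR 169,695.83
EUR 169,695.83 × 1425.1 = KRW 241,833,527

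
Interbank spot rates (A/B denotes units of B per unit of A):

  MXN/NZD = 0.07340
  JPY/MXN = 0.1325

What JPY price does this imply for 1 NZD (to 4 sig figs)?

NZD/JPY = 102.8

1 NZD ÷ 0.07340 = 13.624 MXN
13.624 MXN ÷ 0.1325 = 102.822 JPY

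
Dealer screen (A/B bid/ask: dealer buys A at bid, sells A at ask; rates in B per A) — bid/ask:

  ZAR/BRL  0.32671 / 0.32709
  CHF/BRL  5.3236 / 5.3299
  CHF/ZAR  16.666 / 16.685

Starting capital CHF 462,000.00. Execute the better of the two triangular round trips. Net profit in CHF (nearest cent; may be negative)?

Best loop CHF → ZAR → BRL → CHF:
CHF 462,000.00 × 16.666 (sell CHF at bid) = ZAR 7,699,692.00
ZAR 7,699,692.00 × 0.32671 (sell ZAR at bid) = BRL 2,515,566.37
BRL 2,515,566.37 ÷ 5.3299 (buy CHF at ask) = CHF 471,972.53

Net profit: CHF 9,972.53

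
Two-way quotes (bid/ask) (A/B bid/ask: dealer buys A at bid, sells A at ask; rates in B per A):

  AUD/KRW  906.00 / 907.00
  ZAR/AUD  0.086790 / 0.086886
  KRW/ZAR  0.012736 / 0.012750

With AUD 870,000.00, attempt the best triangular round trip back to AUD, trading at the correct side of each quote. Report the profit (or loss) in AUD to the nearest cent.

Net profit: AUD 1,264.84

Best loop AUD → KRW → ZAR → AUD:
AUD 870,000.00 × 906.00 (sell AUD at bid) = KRW 788,220,000
KRW 788,220,000 × 0.012736 (sell KRW at bid) = ZAR 10,038,769.92
ZAR 10,038,769.92 × 0.086790 (sell ZAR at bid) = AUD 871,264.84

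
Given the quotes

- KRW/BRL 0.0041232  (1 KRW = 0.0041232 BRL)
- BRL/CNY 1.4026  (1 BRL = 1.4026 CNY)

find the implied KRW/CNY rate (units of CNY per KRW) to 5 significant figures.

KRW/CNY = 0.0057832

1 KRW × 0.0041232 = 0.0041232 BRL
0.0041232 BRL × 1.4026 = 0.0057832 CNY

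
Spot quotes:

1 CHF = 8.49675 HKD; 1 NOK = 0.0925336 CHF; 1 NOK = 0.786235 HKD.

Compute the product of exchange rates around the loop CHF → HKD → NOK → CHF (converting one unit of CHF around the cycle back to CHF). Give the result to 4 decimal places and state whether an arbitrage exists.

Around CHF → HKD → NOK → CHF: 1 × 8.49675 ÷ 0.786235 × 0.0925336 = 1.000000
Product ≈ 1 (deviation 0.000%, within rounding noise).

1.0000 (no arbitrage)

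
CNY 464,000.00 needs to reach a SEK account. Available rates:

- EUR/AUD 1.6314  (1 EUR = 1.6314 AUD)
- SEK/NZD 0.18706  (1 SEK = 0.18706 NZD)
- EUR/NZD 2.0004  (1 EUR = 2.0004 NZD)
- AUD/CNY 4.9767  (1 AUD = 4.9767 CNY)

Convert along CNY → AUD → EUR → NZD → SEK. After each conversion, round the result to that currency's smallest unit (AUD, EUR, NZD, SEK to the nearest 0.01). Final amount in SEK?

SEK 611,155.89

CNY 464,000.00 ÷ 4.9767 = AUD 93,234.47
AUD 93,234.47 ÷ 1.6314 = EUR 57,149.98
EUR 57,149.98 × 2.0004 = NZD 114,322.82
NZD 114,322.82 ÷ 0.18706 = SEK 611,155.89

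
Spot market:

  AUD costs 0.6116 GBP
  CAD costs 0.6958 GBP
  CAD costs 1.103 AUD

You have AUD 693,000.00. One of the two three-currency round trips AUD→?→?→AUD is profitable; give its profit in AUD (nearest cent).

Profitable loop is AUD → CAD → GBP → AUD:
AUD 693,000.00 ÷ 1.103 = CAD 628,286.49
CAD 628,286.49 × 0.6958 = GBP 437,161.74
GBP 437,161.74 ÷ 0.6116 = AUD 714,783.75
Profit = AUD 714,783.75 − AUD 693,000.00

Profit: AUD 21,783.75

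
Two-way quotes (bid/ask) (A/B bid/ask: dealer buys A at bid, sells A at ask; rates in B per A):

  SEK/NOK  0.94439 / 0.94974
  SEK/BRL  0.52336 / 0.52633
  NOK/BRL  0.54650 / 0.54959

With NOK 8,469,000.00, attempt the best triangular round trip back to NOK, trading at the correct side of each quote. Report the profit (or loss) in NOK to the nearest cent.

Best loop NOK → SEK → BRL → NOK:
NOK 8,469,000.00 ÷ 0.94974 (buy SEK at ask) = SEK 8,917,177.33
SEK 8,917,177.33 × 0.52336 (sell SEK at bid) = BRL 4,666,893.93
BRL 4,666,893.93 ÷ 0.54959 (buy NOK at ask) = NOK 8,491,591.78

Net profit: NOK 22,591.78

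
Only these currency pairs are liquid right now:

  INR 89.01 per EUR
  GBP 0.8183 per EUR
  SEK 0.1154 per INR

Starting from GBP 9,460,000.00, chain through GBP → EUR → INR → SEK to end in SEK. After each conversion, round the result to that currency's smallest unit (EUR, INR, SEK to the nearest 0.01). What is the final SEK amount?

GBP 9,460,000.00 ÷ 0.8183 = EUR 11,560,552.36
EUR 11,560,552.36 × 89.01 = INR 1,029,004,765.56
INR 1,029,004,765.56 × 0.1154 = SEK 118,747,149.95

SEK 118,747,149.95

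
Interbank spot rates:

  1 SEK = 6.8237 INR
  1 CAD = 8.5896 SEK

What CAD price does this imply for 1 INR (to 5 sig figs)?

INR/CAD = 0.017061

1 INR ÷ 6.8237 = 0.146548 SEK
0.146548 SEK ÷ 8.5896 = 0.0170611 CAD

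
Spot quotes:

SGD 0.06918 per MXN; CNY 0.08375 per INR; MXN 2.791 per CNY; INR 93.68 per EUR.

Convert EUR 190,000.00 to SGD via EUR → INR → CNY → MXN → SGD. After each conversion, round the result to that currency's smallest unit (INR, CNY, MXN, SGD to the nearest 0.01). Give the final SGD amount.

EUR 190,000.00 × 93.68 = INR 17,799,200.00
INR 17,799,200.00 × 0.08375 = CNY 1,490,683.00
CNY 1,490,683.00 × 2.791 = MXN 4,160,496.25
MXN 4,160,496.25 × 0.06918 = SGD 287,823.13

SGD 287,823.13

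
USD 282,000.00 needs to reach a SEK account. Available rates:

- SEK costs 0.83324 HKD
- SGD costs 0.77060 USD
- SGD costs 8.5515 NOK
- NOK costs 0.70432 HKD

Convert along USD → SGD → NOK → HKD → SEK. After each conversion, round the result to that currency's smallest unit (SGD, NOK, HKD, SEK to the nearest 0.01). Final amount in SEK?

USD 282,000.00 ÷ 0.77060 = SGD 365,948.61
SGD 365,948.61 × 8.5515 = NOK 3,129,409.54
NOK 3,129,409.54 × 0.70432 = HKD 2,204,105.73
HKD 2,204,105.73 ÷ 0.83324 = SEK 2,645,223.14

SEK 2,645,223.14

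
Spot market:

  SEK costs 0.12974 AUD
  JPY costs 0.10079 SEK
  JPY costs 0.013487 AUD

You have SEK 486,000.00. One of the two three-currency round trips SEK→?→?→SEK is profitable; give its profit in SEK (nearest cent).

Profit: SEK 15,256.81

Profitable loop is SEK → JPY → AUD → SEK:
SEK 486,000.00 ÷ 0.10079 = JPY 4,821,907
JPY 4,821,907 × 0.013487 = AUD 65,033.06
AUD 65,033.06 ÷ 0.12974 = SEK 501,256.81
Profit = SEK 501,256.81 − SEK 486,000.00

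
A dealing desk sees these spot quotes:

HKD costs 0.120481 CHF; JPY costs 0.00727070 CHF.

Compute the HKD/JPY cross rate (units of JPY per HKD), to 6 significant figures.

1 HKD × 0.120481 = 0.120481 CHF
0.120481 CHF ÷ 0.00727070 = 16.5708 JPY

HKD/JPY = 16.5708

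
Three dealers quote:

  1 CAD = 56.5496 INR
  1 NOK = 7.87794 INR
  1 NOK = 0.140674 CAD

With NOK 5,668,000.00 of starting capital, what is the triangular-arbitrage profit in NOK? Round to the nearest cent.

Profit: NOK 55,484.97

Profitable loop is NOK → CAD → INR → NOK:
NOK 5,668,000.00 × 0.140674 = CAD 797,340.23
CAD 797,340.23 × 56.5496 = INR 45,089,271.18
INR 45,089,271.18 ÷ 7.87794 = NOK 5,723,484.97
Profit = NOK 5,723,484.97 − NOK 5,668,000.00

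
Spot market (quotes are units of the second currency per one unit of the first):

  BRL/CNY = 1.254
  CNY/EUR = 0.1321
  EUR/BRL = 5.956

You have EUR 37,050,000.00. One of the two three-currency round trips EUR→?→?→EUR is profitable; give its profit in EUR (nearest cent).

Profitable loop is EUR → CNY → BRL → EUR:
EUR 37,050,000.00 ÷ 0.1321 = CNY 280,469,341.41
CNY 280,469,341.41 ÷ 1.254 = BRL 223,659,761.89
BRL 223,659,761.89 ÷ 5.956 = EUR 37,552,008.38
Profit = EUR 37,552,008.38 − EUR 37,050,000.00

Profit: EUR 502,008.38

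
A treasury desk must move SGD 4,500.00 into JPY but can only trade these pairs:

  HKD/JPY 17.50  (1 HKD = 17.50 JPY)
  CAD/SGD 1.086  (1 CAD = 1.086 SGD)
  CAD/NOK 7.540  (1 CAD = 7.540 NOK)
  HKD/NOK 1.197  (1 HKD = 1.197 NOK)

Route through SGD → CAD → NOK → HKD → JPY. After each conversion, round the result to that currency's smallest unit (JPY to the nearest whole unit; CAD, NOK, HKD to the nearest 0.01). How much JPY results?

SGD 4,500.00 ÷ 1.086 = CAD 4,143.65
CAD 4,143.65 × 7.540 = NOK 31,243.12
NOK 31,243.12 ÷ 1.197 = HKD 26,101.19
HKD 26,101.19 × 17.50 = JPY 456,771

JPY 456,771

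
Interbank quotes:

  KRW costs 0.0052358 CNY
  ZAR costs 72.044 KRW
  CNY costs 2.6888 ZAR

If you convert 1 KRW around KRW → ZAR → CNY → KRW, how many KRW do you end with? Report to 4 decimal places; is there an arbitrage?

Around KRW → ZAR → CNY → KRW: 1 ÷ 72.044 ÷ 2.6888 ÷ 0.0052358 = 0.985963
Product < 1; profitable direction is KRW → CNY → ZAR → KRW.

0.9860 (arbitrage exists)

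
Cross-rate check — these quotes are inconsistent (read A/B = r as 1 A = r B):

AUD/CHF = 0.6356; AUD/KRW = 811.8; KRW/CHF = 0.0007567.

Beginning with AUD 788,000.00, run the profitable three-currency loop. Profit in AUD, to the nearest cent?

Profitable loop is AUD → CHF → KRW → AUD:
AUD 788,000.00 × 0.6356 = CHF 500,852.80
CHF 500,852.80 ÷ 0.0007567 = KRW 661,890,842
KRW 661,890,842 ÷ 811.8 = AUD 815,337.33
Profit = AUD 815,337.33 − AUD 788,000.00

Profit: AUD 27,337.33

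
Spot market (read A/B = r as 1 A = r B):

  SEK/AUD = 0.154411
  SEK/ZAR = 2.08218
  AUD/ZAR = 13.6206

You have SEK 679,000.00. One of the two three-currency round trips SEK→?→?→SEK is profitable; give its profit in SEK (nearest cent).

Profit: SEK 6,845.00

Profitable loop is SEK → AUD → ZAR → SEK:
SEK 679,000.00 × 0.154411 = AUD 104,845.07
AUD 104,845.07 × 13.6206 = ZAR 1,428,052.75
ZAR 1,428,052.75 ÷ 2.08218 = SEK 685,845.00
Profit = SEK 685,845.00 − SEK 679,000.00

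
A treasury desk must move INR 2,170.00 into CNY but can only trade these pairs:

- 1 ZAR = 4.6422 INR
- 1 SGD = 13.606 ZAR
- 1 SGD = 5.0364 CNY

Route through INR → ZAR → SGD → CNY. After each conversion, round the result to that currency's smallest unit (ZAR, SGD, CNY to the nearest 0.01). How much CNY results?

CNY 173.05

INR 2,170.00 ÷ 4.6422 = ZAR 467.45
ZAR 467.45 ÷ 13.606 = SGD 34.36
SGD 34.36 × 5.0364 = CNY 173.05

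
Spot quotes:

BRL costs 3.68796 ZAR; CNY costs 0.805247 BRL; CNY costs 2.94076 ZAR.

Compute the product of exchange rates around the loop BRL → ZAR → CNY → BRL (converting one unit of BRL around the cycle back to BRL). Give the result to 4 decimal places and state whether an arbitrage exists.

1.0098 (arbitrage exists)

Around BRL → ZAR → CNY → BRL: 1 × 3.68796 ÷ 2.94076 × 0.805247 = 1.009847
Product > 1; profitable direction is BRL → ZAR → CNY → BRL.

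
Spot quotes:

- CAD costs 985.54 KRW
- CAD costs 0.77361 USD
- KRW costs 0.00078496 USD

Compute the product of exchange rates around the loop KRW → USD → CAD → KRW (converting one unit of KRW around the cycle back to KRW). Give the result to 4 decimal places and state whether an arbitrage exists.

1.0000 (no arbitrage)

Around KRW → USD → CAD → KRW: 1 × 0.00078496 ÷ 0.77361 × 985.54 = 0.999999
Product ≈ 1 (deviation 0.000%, within rounding noise).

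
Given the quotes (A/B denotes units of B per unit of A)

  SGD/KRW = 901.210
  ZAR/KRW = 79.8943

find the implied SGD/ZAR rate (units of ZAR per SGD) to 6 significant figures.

1 SGD × 901.210 = 901.21 KRW
901.21 KRW ÷ 79.8943 = 11.28 ZAR

SGD/ZAR = 11.2800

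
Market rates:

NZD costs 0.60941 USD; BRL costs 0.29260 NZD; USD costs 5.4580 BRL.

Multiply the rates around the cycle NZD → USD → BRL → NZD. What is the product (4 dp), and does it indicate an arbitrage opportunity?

Around NZD → USD → BRL → NZD: 1 × 0.60941 × 5.4580 × 0.29260 = 0.973234
Product < 1; profitable direction is NZD → BRL → USD → NZD.

0.9732 (arbitrage exists)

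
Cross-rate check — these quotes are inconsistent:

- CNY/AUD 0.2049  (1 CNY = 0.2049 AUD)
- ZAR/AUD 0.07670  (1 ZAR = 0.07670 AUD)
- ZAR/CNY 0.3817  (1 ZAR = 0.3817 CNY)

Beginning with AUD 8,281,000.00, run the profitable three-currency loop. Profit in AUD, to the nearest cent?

Profit: AUD 163,064.44

Profitable loop is AUD → ZAR → CNY → AUD:
AUD 8,281,000.00 ÷ 0.07670 = ZAR 107,966,101.69
ZAR 107,966,101.69 × 0.3817 = CNY 41,210,661.02
CNY 41,210,661.02 × 0.2049 = AUD 8,444,064.44
Profit = AUD 8,444,064.44 − AUD 8,281,000.00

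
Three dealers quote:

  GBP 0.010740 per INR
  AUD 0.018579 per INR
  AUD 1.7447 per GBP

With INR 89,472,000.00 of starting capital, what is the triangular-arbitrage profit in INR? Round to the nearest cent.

Profit: INR 766,081.43

Profitable loop is INR → GBP → AUD → INR:
INR 89,472,000.00 × 0.010740 = GBP 960,929.28
GBP 960,929.28 × 1.7447 = AUD 1,676,533.31
AUD 1,676,533.31 ÷ 0.018579 = INR 90,238,081.43
Profit = INR 90,238,081.43 − INR 89,472,000.00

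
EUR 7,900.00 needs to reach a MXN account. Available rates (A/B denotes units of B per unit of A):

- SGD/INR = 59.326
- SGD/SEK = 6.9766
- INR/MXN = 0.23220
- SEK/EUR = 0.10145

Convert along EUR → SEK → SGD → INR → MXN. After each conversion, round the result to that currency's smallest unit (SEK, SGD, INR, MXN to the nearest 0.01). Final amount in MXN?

MXN 153,758.24

EUR 7,900.00 ÷ 0.10145 = SEK 77,870.87
SEK 77,870.87 ÷ 6.9766 = SGD 11,161.72
SGD 11,161.72 × 59.326 = INR 662,180.20
INR 662,180.20 × 0.23220 = MXN 153,758.24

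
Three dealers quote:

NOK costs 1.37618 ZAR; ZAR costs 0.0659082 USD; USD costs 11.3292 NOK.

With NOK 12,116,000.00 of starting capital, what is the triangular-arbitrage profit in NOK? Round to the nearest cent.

Profit: NOK 334,110.36

Profitable loop is NOK → ZAR → USD → NOK:
NOK 12,116,000.00 × 1.37618 = ZAR 16,673,796.88
ZAR 16,673,796.88 × 0.0659082 = USD 1,098,939.94
USD 1,098,939.94 × 11.3292 = NOK 12,450,110.36
Profit = NOK 12,450,110.36 − NOK 12,116,000.00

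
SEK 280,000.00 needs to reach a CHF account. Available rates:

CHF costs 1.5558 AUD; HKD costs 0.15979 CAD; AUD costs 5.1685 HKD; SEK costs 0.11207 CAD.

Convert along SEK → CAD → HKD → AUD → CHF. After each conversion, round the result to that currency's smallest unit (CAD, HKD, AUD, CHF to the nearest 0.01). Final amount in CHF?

CHF 24,421.91

SEK 280,000.00 × 0.11207 = CAD 31,379.60
CAD 31,379.60 ÷ 0.15979 = HKD 196,380.25
HKD 196,380.25 ÷ 5.1685 = AUD 37,995.60
AUD 37,995.60 ÷ 1.5558 = CHF 24,421.91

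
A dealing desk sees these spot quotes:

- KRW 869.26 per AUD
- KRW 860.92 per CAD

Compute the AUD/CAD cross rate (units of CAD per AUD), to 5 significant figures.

1 AUD × 869.26 = 869.26 KRW
869.26 KRW ÷ 860.92 = 1.00969 CAD

AUD/CAD = 1.0097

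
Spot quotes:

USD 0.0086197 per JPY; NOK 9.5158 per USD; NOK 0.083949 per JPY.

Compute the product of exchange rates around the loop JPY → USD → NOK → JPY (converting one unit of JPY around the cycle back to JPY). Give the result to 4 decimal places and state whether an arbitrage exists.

Around JPY → USD → NOK → JPY: 1 × 0.0086197 × 9.5158 ÷ 0.083949 = 0.977062
Product < 1; profitable direction is JPY → NOK → USD → JPY.

0.9771 (arbitrage exists)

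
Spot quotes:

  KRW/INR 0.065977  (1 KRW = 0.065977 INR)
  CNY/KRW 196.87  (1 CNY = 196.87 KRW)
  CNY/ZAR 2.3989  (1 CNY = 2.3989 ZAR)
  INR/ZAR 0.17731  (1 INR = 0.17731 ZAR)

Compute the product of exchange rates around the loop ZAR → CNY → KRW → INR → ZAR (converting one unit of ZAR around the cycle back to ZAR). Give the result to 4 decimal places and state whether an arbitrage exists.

Around ZAR → CNY → KRW → INR → ZAR: 1 ÷ 2.3989 × 196.87 × 0.065977 × 0.17731 = 0.960049
Product < 1; profitable direction is ZAR → INR → KRW → CNY → ZAR.

0.9600 (arbitrage exists)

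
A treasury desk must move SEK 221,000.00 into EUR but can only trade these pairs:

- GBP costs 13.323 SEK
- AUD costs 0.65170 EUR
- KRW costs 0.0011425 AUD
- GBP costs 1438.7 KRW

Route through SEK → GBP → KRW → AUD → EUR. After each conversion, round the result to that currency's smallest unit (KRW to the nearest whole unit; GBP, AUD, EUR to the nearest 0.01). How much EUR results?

SEK 221,000.00 ÷ 13.323 = GBP 16,587.86
GBP 16,587.86 × 1438.7 = KRW 23,864,954
KRW 23,864,954 × 0.0011425 = AUD 27,265.71
AUD 27,265.71 × 0.65170 = EUR 17,769.06

EUR 17,769.06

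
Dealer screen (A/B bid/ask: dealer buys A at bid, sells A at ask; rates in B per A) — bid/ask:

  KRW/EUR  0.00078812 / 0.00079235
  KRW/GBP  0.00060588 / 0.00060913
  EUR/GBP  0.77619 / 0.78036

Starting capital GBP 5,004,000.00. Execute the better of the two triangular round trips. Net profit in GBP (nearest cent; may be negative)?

Best loop GBP → KRW → EUR → GBP:
GBP 5,004,000.00 ÷ 0.00060913 (buy KRW at ask) = KRW 8,214,995,157
KRW 8,214,995,157 × 0.00078812 (sell KRW at bid) = EUR 6,474,401.98
EUR 6,474,401.98 × 0.77619 (sell EUR at bid) = GBP 5,025,366.08

Net profit: GBP 21,366.08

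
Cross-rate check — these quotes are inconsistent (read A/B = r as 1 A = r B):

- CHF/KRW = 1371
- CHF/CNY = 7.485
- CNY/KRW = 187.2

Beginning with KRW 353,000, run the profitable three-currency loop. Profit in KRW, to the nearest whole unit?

Profit: KRW 7,774

Profitable loop is KRW → CHF → CNY → KRW:
KRW 353,000 ÷ 1371 = CHF 257.48
CHF 257.48 × 7.485 = CNY 1,927.21
CNY 1,927.21 × 187.2 = KRW 360,774
Profit = KRW 360,774 − KRW 353,000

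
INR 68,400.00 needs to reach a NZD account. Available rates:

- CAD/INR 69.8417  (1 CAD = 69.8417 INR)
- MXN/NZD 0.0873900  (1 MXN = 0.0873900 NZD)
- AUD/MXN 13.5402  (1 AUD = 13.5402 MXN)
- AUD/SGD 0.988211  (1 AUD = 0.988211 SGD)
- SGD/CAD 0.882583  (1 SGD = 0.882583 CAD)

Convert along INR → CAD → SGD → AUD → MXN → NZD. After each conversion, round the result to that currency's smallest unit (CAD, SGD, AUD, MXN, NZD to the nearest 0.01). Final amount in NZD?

NZD 1,328.69

INR 68,400.00 ÷ 69.8417 = CAD 979.36
CAD 979.36 ÷ 0.882583 = SGD 1,109.65
SGD 1,109.65 ÷ 0.988211 = AUD 1,122.89
AUD 1,122.89 × 13.5402 = MXN 15,204.16
MXN 15,204.16 × 0.0873900 = NZD 1,328.69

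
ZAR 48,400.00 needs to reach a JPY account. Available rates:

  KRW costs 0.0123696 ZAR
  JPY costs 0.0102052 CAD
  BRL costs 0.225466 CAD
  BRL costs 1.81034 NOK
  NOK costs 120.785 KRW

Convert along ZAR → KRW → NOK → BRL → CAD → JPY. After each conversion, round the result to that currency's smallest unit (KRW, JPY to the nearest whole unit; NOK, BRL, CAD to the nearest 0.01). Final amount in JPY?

JPY 395,345

ZAR 48,400.00 ÷ 0.0123696 = KRW 3,912,819
KRW 3,912,819 ÷ 120.785 = NOK 32,394.91
NOK 32,394.91 ÷ 1.81034 = BRL 17,894.38
BRL 17,894.38 × 0.225466 = CAD 4,034.57
CAD 4,034.57 ÷ 0.0102052 = JPY 395,345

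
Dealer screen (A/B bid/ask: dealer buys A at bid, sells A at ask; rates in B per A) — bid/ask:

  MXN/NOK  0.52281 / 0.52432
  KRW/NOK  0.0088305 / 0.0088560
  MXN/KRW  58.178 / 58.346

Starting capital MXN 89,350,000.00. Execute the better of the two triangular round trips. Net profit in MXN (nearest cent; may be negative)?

Best loop MXN → NOK → KRW → MXN:
MXN 89,350,000.00 × 0.52281 (sell MXN at bid) = NOK 46,713,073.50
NOK 46,713,073.50 ÷ 0.0088560 (buy KRW at ask) = KRW 5,274,737,297
KRW 5,274,737,297 ÷ 58.346 (buy MXN at ask) = MXN 90,404,437.27

Net profit: MXN 1,054,437.27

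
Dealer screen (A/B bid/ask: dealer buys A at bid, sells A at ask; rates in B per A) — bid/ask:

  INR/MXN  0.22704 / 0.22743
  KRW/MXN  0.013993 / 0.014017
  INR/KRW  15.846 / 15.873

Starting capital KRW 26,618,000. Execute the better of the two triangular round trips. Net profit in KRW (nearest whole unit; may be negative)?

Best loop KRW → INR → MXN → KRW:
KRW 26,618,000 ÷ 15.873 (buy INR at ask) = INR 1,676,935.68
INR 1,676,935.68 × 0.22704 (sell INR at bid) = MXN 380,731.48
MXN 380,731.48 ÷ 0.014017 (buy KRW at ask) = KRW 27,162,123

Net profit: KRW 544,123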